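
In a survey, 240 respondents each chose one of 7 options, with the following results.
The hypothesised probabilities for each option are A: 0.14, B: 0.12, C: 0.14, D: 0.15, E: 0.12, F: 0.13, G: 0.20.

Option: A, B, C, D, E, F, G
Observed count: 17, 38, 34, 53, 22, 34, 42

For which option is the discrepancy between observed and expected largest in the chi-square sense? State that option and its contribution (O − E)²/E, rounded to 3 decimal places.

A, 8.201

Expected counts E_i = n·p_i: 240×0.14 = 33.6, 240×0.12 = 28.8, 240×0.14 = 33.6, 240×0.15 = 36, 240×0.12 = 28.8, 240×0.13 = 31.2, 240×0.20 = 48.
χ² = (17−33.6)²/33.6 + (38−28.8)²/28.8 + (34−33.6)²/33.6 + (53−36)²/36 + (22−28.8)²/28.8 + (34−31.2)²/31.2 + (42−48)²/48
   = 8.2012 + 2.9389 + 0.0048 + 8.0278 + 1.6056 + 0.2513 + 0.7500
The largest term is for A: 8.201.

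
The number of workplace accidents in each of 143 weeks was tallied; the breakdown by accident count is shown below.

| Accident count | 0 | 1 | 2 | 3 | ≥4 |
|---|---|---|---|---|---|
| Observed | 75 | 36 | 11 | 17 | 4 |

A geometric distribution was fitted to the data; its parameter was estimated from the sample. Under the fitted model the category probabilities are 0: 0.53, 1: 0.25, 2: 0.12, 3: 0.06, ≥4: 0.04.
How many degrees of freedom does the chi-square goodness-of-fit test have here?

3

There are k = 5 categories and 1 parameter estimated from the data, so df = 5 − 1 − 1 = 3.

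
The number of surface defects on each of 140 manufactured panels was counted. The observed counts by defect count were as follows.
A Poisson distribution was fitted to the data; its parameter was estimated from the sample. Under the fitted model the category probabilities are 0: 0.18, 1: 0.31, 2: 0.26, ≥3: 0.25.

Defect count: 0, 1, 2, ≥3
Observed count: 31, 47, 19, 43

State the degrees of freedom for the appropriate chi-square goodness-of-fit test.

There are k = 4 categories and 1 parameter estimated from the data, so df = 4 − 1 − 1 = 2.

2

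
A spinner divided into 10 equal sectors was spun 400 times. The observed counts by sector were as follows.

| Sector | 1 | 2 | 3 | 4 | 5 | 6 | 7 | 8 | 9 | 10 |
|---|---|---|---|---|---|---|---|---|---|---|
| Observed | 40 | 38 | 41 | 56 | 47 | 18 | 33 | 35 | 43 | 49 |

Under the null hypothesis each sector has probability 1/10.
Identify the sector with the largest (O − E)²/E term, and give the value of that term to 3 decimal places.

6, 12.100

Expected count for each of the 10 categories: 400/10 = 40.
χ² = (40−40)²/40 + (38−40)²/40 + (41−40)²/40 + (56−40)²/40 + (47−40)²/40 + (18−40)²/40 + (33−40)²/40 + (35−40)²/40 + (43−40)²/40 + (49−40)²/40
   = 0.0000 + 0.1000 + 0.0250 + 6.4000 + 1.2250 + 12.1000 + 1.2250 + 0.6250 + 0.2250 + 2.0250
The largest term is for 6: 12.100.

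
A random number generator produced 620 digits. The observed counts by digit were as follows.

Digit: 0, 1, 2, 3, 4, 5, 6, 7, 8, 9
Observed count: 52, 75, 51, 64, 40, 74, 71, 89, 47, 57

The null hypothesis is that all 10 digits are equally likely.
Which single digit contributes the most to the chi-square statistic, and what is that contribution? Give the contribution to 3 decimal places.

7, 11.758

Expected count for each of the 10 categories: 620/10 = 62.
cat         O        E   (O−E)²/E
0          52       62     1.6129
1          75       62     2.7258
2          51       62     1.9516
3          64       62     0.0645
4          40       62     7.8065
5          74       62     2.3226
6          71       62     1.3065
7          89       62    11.7581
8          47       62     3.6290
9          57       62     0.4032
The largest term is for 7: 11.758.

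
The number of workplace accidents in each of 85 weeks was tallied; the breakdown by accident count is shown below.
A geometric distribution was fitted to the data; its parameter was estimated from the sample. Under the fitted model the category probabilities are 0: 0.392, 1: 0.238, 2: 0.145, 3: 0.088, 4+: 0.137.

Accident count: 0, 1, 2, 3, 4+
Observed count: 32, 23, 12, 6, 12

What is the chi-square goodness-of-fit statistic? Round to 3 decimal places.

Expected counts E_i = n·p_i: 85×0.392 = 33.32, 85×0.238 = 20.23, 85×0.145 = 12.325, 85×0.088 = 7.48, 85×0.137 = 11.645.
cat         O        E   (O−E)²/E
0          32    33.32     0.0523
1          23    20.23     0.3793
2          12   12.325     0.0086
3           6     7.48     0.2928
4+         12   11.645     0.0108
Sum = 0.744

0.744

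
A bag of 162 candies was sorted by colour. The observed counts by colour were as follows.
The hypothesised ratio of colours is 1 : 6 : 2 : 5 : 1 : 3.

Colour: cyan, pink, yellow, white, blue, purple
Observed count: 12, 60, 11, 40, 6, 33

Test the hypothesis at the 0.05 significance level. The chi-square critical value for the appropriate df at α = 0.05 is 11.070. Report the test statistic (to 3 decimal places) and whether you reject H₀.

Ratio total = 18. Expected counts: 162×1/18 = 9, 162×6/18 = 54, 162×2/18 = 18, 162×5/18 = 45, 162×1/18 = 9, 162×3/18 = 27.
cyan: (12 − 9)²/9 = 9/9 = 1.0000
pink: (60 − 54)²/54 = 36/54 = 0.6667
yellow: (11 − 18)²/18 = 49/18 = 2.7222
white: (40 − 45)²/45 = 25/45 = 0.5556
blue: (6 − 9)²/9 = 9/9 = 1.0000
purple: (33 − 27)²/27 = 36/27 = 1.3333
Sum = 7.278
df = 5. Since 7.278 < 11.070, we do not reject H₀.

7.278; do not reject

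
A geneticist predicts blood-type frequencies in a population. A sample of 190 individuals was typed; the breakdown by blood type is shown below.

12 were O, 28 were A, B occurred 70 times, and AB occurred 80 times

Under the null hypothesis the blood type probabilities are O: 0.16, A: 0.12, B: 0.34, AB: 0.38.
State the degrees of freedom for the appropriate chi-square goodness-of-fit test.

There are k = 4 categories and no parameters were estimated from the data, so df = 4 − 1 = 3.

3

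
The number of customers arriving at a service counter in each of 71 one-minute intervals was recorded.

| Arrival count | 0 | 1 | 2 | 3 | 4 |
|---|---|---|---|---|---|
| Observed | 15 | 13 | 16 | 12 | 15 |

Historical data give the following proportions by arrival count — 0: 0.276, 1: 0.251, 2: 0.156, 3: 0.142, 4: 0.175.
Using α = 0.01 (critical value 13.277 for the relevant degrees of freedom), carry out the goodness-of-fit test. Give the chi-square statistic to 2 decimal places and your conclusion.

Expected counts E_i = n·p_i: 71×0.276 = 19.596, 71×0.251 = 17.821, 71×0.156 = 11.076, 71×0.142 = 10.082, 71×0.175 = 12.425.
0: (15 − 19.596)²/19.596 = 21.123216/19.596 = 1.078
1: (13 − 17.821)²/17.821 = 23.242041/17.821 = 1.304
2: (16 − 11.076)²/11.076 = 24.245776/11.076 = 2.189
3: (12 − 10.082)²/10.082 = 3.678724/10.082 = 0.365
4: (15 − 12.425)²/12.425 = 6.630625/12.425 = 0.534
Sum = 5.47
df = 4. Since 5.47 < 13.277, we do not reject H₀.

5.47; do not reject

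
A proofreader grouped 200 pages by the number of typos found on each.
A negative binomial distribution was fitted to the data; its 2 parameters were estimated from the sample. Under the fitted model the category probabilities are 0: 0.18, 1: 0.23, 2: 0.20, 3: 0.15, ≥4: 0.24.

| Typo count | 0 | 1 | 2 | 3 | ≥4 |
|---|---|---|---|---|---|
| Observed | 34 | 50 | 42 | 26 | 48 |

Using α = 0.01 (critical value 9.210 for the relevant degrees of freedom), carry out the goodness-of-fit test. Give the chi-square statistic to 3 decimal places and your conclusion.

1.092; do not reject

Expected counts E_i = n·p_i: 200×0.18 = 36, 200×0.23 = 46, 200×0.20 = 40, 200×0.15 = 30, 200×0.24 = 48.
cat         O        E   (O−E)²/E
0          34       36     0.1111
1          50       46     0.3478
2          42       40     0.1000
3          26       30     0.5333
≥4         48       48     0.0000
Sum = 1.092
df = 2. Since 1.092 < 9.210, we do not reject H₀.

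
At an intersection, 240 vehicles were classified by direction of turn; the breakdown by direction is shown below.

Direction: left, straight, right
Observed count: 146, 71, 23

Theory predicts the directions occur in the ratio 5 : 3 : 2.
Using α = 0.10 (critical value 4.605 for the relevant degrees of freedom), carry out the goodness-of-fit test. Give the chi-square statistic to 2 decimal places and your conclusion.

Ratio total = 10. Expected counts: 240×5/10 = 120, 240×3/10 = 72, 240×2/10 = 48.
cat           O        E   (O−E)²/E
left        146      120      5.633
straight     71       72      0.014
right        23       48     13.021
Sum = 18.67
df = 2. Since 18.67 > 4.605, we reject H₀.

18.67; reject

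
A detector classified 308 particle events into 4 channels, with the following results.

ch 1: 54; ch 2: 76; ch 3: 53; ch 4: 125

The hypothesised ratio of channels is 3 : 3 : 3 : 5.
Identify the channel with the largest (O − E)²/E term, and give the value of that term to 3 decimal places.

ch 3, 2.561

Ratio total = 14. Expected counts: 308×3/14 = 66, 308×3/14 = 66, 308×3/14 = 66, 308×5/14 = 110.
ch 1: (54 − 66)²/66 = 144/66 = 2.1818
ch 2: (76 − 66)²/66 = 100/66 = 1.5152
ch 3: (53 − 66)²/66 = 169/66 = 2.5606
ch 4: (125 − 110)²/110 = 225/110 = 2.0455
The largest term is for ch 3: 2.561.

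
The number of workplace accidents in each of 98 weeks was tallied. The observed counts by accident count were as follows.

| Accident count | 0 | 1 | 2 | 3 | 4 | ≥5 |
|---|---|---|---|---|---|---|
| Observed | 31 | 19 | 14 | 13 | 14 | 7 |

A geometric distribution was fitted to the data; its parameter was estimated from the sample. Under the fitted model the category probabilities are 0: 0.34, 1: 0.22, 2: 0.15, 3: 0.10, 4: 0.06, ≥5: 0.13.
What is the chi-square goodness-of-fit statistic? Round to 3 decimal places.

15.343

Expected counts E_i = n·p_i: 98×0.34 = 33.32, 98×0.22 = 21.56, 98×0.15 = 14.7, 98×0.10 = 9.8, 98×0.06 = 5.88, 98×0.13 = 12.74.
0: (31 − 33.32)²/33.32 = 5.3824/33.32 = 0.1615
1: (19 − 21.56)²/21.56 = 6.5536/21.56 = 0.3040
2: (14 − 14.7)²/14.7 = 0.49/14.7 = 0.0333
3: (13 − 9.8)²/9.8 = 10.24/9.8 = 1.0449
4: (14 − 5.88)²/5.88 = 65.9344/5.88 = 11.2133
≥5: (7 − 12.74)²/12.74 = 32.9476/12.74 = 2.5862
Sum = 15.343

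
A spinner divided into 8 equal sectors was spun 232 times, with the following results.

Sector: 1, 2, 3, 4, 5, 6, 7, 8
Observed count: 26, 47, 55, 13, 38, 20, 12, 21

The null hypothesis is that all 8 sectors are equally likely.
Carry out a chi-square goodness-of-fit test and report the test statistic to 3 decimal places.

61.379

Under H₀ each category has probability 1/8, so each expected count is 232/8 = 29.
χ² = (26−29)²/29 + (47−29)²/29 + (55−29)²/29 + (13−29)²/29 + (38−29)²/29 + (20−29)²/29 + (12−29)²/29 + (21−29)²/29
   = 0.3103 + 11.1724 + 23.3103 + 8.8276 + 2.7931 + 2.7931 + 9.9655 + 2.2069
Sum = 61.379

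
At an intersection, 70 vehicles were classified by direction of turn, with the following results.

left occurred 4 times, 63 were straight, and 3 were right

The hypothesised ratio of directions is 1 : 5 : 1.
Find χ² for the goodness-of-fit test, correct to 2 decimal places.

Ratio total = 7. Expected counts: 70×1/7 = 10, 70×5/7 = 50, 70×1/7 = 10.
cat           O        E   (O−E)²/E
left          4       10      3.600
straight     63       50      3.380
right         3       10      4.900
Sum = 11.88

11.88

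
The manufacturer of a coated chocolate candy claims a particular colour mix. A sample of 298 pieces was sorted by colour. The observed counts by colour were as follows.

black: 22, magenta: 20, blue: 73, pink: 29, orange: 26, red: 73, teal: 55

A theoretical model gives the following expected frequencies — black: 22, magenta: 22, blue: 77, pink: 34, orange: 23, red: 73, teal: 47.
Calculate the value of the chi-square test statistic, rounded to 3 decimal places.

2.878

χ² = (22−22)²/22 + (20−22)²/22 + (73−77)²/77 + (29−34)²/34 + (26−23)²/23 + (73−73)²/73 + (55−47)²/47
   = 0.0000 + 0.1818 + 0.2078 + 0.7353 + 0.3913 + 0.0000 + 1.3617
Sum = 2.878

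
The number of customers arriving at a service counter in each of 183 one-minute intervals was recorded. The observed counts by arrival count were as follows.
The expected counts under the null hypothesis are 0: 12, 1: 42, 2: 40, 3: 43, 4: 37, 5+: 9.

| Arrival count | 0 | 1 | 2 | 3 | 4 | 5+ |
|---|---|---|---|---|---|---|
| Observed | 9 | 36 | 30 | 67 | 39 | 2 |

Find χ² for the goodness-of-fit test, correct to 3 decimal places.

23.055

cat         O        E   (O−E)²/E
0           9       12     0.7500
1          36       42     0.8571
2          30       40     2.5000
3          67       43    13.3953
4          39       37     0.1081
5+          2        9     5.4444
Sum = 23.055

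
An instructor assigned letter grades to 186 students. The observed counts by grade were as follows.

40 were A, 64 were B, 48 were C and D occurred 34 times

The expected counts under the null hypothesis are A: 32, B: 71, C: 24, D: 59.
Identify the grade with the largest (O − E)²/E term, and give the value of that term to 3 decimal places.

A: (40 − 32)²/32 = 64/32 = 2.0000
B: (64 − 71)²/71 = 49/71 = 0.6901
C: (48 − 24)²/24 = 576/24 = 24.0000
D: (34 − 59)²/59 = 625/59 = 10.5932
The largest term is for C: 24.000.

C, 24.000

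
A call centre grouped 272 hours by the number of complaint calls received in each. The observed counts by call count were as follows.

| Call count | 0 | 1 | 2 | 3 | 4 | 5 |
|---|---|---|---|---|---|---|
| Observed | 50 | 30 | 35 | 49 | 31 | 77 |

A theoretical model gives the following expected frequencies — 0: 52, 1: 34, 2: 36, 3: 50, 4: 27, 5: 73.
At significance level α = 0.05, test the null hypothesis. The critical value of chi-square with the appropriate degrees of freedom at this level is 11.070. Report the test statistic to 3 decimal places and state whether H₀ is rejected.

1.407; do not reject

cat         O        E   (O−E)²/E
0          50       52     0.0769
1          30       34     0.4706
2          35       36     0.0278
3          49       50     0.0200
4          31       27     0.5926
5          77       73     0.2192
Sum = 1.407
df = 5. Since 1.407 < 11.070, we do not reject H₀.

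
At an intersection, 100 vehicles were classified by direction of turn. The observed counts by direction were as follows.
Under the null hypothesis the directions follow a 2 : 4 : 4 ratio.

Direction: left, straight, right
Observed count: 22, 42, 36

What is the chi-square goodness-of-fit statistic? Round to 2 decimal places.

0.70

Ratio total = 10. Expected counts: 100×2/10 = 20, 100×4/10 = 40, 100×4/10 = 40.
left: (22 − 20)²/20 = 4/20 = 0.200
straight: (42 − 40)²/40 = 4/40 = 0.100
right: (36 − 40)²/40 = 16/40 = 0.400
Sum = 0.70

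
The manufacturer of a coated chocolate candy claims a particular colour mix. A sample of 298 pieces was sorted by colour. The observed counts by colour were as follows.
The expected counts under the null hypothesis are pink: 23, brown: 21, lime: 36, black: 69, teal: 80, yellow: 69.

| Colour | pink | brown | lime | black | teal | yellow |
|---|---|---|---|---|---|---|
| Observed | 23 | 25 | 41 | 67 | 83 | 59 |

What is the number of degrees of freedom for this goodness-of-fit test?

5

There are k = 6 categories and no parameters were estimated from the data, so df = 6 − 1 = 5.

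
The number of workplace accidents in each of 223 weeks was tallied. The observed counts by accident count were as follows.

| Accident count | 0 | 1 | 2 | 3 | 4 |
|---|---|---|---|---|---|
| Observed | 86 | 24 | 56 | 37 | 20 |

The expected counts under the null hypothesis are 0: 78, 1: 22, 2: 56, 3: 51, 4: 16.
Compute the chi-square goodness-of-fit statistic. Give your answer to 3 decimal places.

5.845

cat         O        E   (O−E)²/E
0          86       78     0.8205
1          24       22     0.1818
2          56       56     0.0000
3          37       51     3.8431
4          20       16     1.0000
Sum = 5.845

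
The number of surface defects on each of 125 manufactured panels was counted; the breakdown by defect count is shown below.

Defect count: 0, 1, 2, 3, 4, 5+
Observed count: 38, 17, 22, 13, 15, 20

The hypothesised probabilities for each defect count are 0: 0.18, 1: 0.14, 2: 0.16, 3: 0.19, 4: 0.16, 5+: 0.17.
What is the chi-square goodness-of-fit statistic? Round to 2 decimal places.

Expected counts E_i = n·p_i: 125×0.18 = 22.5, 125×0.14 = 17.5, 125×0.16 = 20, 125×0.19 = 23.75, 125×0.16 = 20, 125×0.17 = 21.25.
χ² = (38−22.5)²/22.5 + (17−17.5)²/17.5 + (22−20)²/20 + (13−23.75)²/23.75 + (15−20)²/20 + (20−21.25)²/21.25
   = 10.678 + 0.014 + 0.200 + 4.866 + 1.250 + 0.074
Sum = 17.08

17.08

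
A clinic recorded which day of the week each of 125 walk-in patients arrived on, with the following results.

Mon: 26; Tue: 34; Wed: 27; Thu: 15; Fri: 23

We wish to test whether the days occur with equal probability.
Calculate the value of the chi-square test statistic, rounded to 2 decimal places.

Under H₀ each category has probability 1/5, so each expected count is 125/5 = 25.
Mon: (26 − 25)²/25 = 1/25 = 0.040
Tue: (34 − 25)²/25 = 81/25 = 3.240
Wed: (27 − 25)²/25 = 4/25 = 0.160
Thu: (15 − 25)²/25 = 100/25 = 4.000
Fri: (23 − 25)²/25 = 4/25 = 0.160
Sum = 7.60

7.60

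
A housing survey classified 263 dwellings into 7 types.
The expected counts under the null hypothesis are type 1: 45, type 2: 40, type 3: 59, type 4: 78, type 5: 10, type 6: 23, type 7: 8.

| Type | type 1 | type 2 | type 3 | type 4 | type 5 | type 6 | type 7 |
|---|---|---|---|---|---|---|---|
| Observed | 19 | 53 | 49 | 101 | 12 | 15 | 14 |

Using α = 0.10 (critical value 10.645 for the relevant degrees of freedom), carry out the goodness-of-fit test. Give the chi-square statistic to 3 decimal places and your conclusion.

35.407; reject

type 1: (19 − 45)²/45 = 676/45 = 15.0222
type 2: (53 − 40)²/40 = 169/40 = 4.2250
type 3: (49 − 59)²/59 = 100/59 = 1.6949
type 4: (101 − 78)²/78 = 529/78 = 6.7821
type 5: (12 − 10)²/10 = 4/10 = 0.4000
type 6: (15 − 23)²/23 = 64/23 = 2.7826
type 7: (14 − 8)²/8 = 36/8 = 4.5000
Sum = 35.407
df = 6. Since 35.407 > 10.645, we reject H₀.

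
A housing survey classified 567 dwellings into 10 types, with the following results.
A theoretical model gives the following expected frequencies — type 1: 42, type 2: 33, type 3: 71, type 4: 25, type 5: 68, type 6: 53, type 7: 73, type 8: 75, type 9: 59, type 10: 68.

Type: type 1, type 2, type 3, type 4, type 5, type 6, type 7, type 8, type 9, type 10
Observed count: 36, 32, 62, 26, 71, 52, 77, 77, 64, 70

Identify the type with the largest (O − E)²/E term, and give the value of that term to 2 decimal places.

type 3, 1.14

cat          O        E   (O−E)²/E
type 1      36       42      0.857
type 2      32       33      0.030
type 3      62       71      1.141
type 4      26       25      0.040
type 5      71       68      0.132
type 6      52       53      0.019
type 7      77       73      0.219
type 8      77       75      0.053
type 9      64       59      0.424
type 10     70       68      0.059
The largest term is for type 3: 1.14.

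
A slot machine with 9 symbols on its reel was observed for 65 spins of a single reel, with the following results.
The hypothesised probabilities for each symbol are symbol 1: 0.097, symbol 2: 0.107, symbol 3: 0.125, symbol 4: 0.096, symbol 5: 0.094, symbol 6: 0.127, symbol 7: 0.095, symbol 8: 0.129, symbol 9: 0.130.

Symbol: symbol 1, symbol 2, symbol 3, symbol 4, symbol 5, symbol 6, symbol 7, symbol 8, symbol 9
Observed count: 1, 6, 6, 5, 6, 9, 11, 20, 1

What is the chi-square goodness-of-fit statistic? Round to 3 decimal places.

Expected counts E_i = n·p_i: 65×0.097 = 6.305, 65×0.107 = 6.955, 65×0.125 = 8.125, 65×0.096 = 6.24, 65×0.094 = 6.11, 65×0.127 = 8.255, 65×0.095 = 6.175, 65×0.129 = 8.385, 65×0.130 = 8.45.
symbol 1: (1 − 6.305)²/6.305 = 28.143025/6.305 = 4.4636
symbol 2: (6 − 6.955)²/6.955 = 0.912025/6.955 = 0.1311
symbol 3: (6 − 8.125)²/8.125 = 4.515625/8.125 = 0.5558
symbol 4: (5 − 6.24)²/6.24 = 1.5376/6.24 = 0.2464
symbol 5: (6 − 6.11)²/6.11 = 0.0121/6.11 = 0.0020
symbol 6: (9 − 8.255)²/8.255 = 0.555025/8.255 = 0.0672
symbol 7: (11 − 6.175)²/6.175 = 23.280625/6.175 = 3.7701
symbol 8: (20 − 8.385)²/8.385 = 134.908225/8.385 = 16.0892
symbol 9: (1 − 8.45)²/8.45 = 55.5025/8.45 = 6.5683
Sum = 31.894

31.894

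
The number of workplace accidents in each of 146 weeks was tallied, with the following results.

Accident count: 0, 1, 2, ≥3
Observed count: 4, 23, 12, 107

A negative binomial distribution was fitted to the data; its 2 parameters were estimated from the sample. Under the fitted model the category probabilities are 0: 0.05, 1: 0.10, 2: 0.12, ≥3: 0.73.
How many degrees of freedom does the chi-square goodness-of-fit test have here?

1

There are k = 4 categories and 2 parameters estimated from the data, so df = 4 − 1 − 2 = 1.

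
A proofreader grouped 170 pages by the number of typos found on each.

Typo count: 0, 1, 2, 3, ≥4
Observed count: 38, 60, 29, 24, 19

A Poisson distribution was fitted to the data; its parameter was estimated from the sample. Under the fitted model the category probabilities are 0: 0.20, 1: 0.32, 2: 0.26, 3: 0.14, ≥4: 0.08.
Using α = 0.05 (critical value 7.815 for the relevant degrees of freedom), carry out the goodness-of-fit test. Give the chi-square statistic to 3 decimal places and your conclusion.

8.420; reject

Expected counts E_i = n·p_i: 170×0.20 = 34, 170×0.32 = 54.4, 170×0.26 = 44.2, 170×0.14 = 23.8, 170×0.08 = 13.6.
0: (38 − 34)²/34 = 16/34 = 0.4706
1: (60 − 54.4)²/54.4 = 31.36/54.4 = 0.5765
2: (29 − 44.2)²/44.2 = 231.04/44.2 = 5.2271
3: (24 − 23.8)²/23.8 = 0.04/23.8 = 0.0017
≥4: (19 − 13.6)²/13.6 = 29.16/13.6 = 2.1441
Sum = 8.420
df = 3. Since 8.420 > 7.815, we reject H₀.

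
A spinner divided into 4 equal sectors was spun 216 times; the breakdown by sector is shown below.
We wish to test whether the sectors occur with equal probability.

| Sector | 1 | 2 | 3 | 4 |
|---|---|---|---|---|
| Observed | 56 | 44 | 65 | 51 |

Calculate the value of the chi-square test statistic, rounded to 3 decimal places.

Expected count for each of the 4 categories: 216/4 = 54.
cat         O        E   (O−E)²/E
1          56       54     0.0741
2          44       54     1.8519
3          65       54     2.2407
4          51       54     0.1667
Sum = 4.333

4.333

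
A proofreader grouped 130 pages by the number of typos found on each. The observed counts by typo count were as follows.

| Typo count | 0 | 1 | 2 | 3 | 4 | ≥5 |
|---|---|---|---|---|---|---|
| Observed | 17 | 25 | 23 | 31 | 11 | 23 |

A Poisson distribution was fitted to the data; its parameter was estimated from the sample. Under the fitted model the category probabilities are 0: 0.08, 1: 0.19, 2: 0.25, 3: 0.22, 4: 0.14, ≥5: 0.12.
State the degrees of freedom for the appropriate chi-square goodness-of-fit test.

There are k = 6 categories and 1 parameter estimated from the data, so df = 6 − 1 − 1 = 4.

4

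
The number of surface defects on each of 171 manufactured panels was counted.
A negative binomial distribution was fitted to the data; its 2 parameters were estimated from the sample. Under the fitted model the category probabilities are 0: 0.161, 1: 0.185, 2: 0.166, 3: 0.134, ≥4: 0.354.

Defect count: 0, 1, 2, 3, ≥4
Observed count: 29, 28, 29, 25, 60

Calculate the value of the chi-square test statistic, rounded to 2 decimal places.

Expected counts E_i = n·p_i: 171×0.161 = 27.531, 171×0.185 = 31.635, 171×0.166 = 28.386, 171×0.134 = 22.914, 171×0.354 = 60.534.
cat         O        E   (O−E)²/E
0          29   27.531      0.078
1          28   31.635      0.418
2          29   28.386      0.013
3          25   22.914      0.190
≥4         60   60.534      0.005
Sum = 0.70

0.70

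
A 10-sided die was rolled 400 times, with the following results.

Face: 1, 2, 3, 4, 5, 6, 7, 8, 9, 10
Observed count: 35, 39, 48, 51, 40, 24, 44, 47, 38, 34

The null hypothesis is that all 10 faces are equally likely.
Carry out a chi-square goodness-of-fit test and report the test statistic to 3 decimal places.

14.300

Expected count for each of the 10 categories: 400/10 = 40.
cat         O        E   (O−E)²/E
1          35       40     0.6250
2          39       40     0.0250
3          48       40     1.6000
4          51       40     3.0250
5          40       40     0.0000
6          24       40     6.4000
7          44       40     0.4000
8          47       40     1.2250
9          38       40     0.1000
10         34       40     0.9000
Sum = 14.300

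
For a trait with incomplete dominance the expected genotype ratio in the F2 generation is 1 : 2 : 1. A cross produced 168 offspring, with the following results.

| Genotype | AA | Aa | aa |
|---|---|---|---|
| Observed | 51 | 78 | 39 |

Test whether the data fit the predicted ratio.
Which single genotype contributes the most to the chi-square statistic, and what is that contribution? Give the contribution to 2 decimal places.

Ratio total = 4. Expected counts: 168×1/4 = 42, 168×2/4 = 84, 168×1/4 = 42.
AA: (51 − 42)²/42 = 81/42 = 1.929
Aa: (78 − 84)²/84 = 36/84 = 0.429
aa: (39 − 42)²/42 = 9/42 = 0.214
The largest term is for AA: 1.93.

AA, 1.93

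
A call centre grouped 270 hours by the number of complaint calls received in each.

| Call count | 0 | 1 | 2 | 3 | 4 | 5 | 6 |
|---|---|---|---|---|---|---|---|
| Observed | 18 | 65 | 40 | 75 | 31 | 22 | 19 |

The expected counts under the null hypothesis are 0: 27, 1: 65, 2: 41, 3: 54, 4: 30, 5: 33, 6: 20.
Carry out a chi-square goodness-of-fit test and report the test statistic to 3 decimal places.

χ² = (18−27)²/27 + (65−65)²/65 + (40−41)²/41 + (75−54)²/54 + (31−30)²/30 + (22−33)²/33 + (19−20)²/20
   = 3.0000 + 0.0000 + 0.0244 + 8.1667 + 0.0333 + 3.6667 + 0.0500
Sum = 14.941

14.941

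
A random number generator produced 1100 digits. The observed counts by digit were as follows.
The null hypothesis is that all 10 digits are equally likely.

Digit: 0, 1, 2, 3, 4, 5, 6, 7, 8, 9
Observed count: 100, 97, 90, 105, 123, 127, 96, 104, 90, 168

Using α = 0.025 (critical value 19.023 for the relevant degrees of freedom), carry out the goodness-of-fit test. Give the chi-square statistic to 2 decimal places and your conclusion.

Under H₀ each category has probability 1/10, so each expected count is 1100/10 = 110.
cat         O        E   (O−E)²/E
0         100      110      0.909
1          97      110      1.536
2          90      110      3.636
3         105      110      0.227
4         123      110      1.536
5         127      110      2.627
6          96      110      1.782
7         104      110      0.327
8          90      110      3.636
9         168      110     30.582
Sum = 46.80
df = 9. Since 46.80 > 19.023, we reject H₀.

46.80; reject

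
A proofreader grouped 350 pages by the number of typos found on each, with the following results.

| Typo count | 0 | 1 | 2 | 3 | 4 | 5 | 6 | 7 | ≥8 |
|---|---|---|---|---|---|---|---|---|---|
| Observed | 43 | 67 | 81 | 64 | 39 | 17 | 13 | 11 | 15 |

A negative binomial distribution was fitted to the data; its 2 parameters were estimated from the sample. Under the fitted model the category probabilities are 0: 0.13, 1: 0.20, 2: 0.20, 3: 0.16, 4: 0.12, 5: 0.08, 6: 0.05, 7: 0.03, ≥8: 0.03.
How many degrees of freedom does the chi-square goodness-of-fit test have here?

There are k = 9 categories and 2 parameters estimated from the data, so df = 9 − 1 − 2 = 6.

6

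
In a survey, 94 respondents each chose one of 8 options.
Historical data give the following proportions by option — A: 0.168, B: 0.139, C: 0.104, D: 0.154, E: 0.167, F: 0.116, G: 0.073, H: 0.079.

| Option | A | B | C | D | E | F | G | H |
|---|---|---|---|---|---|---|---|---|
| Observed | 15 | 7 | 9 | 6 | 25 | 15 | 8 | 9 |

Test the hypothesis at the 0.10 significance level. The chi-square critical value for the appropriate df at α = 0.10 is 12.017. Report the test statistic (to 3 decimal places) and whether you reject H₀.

15.453; reject

Expected counts E_i = n·p_i: 94×0.168 = 15.792, 94×0.139 = 13.066, 94×0.104 = 9.776, 94×0.154 = 14.476, 94×0.167 = 15.698, 94×0.116 = 10.904, 94×0.073 = 6.862, 94×0.079 = 7.426.
χ² = (15−15.792)²/15.792 + (7−13.066)²/13.066 + (9−9.776)²/9.776 + (6−14.476)²/14.476 + (25−15.698)²/15.698 + (15−10.904)²/10.904 + (8−6.862)²/6.862 + (9−7.426)²/7.426
   = 0.0397 + 2.8162 + 0.0616 + 4.9629 + 5.5120 + 1.5386 + 0.1887 + 0.3336
Sum = 15.453
df = 7. Since 15.453 > 12.017, we reject H₀.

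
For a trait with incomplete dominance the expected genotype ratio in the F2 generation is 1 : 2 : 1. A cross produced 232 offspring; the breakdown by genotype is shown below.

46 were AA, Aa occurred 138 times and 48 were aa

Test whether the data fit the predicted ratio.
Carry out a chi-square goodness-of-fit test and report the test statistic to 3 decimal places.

Ratio total = 4. Expected counts: 232×1/4 = 58, 232×2/4 = 116, 232×1/4 = 58.
AA: (46 − 58)²/58 = 144/58 = 2.4828
Aa: (138 − 116)²/116 = 484/116 = 4.1724
aa: (48 − 58)²/58 = 100/58 = 1.7241
Sum = 8.379

8.379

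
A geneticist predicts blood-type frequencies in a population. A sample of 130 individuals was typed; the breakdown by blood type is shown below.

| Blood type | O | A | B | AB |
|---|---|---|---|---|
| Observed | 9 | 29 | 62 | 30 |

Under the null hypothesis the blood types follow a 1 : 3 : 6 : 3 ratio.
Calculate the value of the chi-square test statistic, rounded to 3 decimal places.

Ratio total = 13. Expected counts: 130×1/13 = 10, 130×3/13 = 30, 130×6/13 = 60, 130×3/13 = 30.
O: (9 − 10)²/10 = 1/10 = 0.1000
A: (29 − 30)²/30 = 1/30 = 0.0333
B: (62 − 60)²/60 = 4/60 = 0.0667
AB: (30 − 30)²/30 = 0/30 = 0.0000
Sum = 0.200

0.200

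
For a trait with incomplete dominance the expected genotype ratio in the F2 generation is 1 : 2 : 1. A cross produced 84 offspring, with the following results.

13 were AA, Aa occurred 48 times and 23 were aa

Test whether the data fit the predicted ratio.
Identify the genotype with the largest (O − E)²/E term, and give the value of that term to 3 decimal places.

Ratio total = 4. Expected counts: 84×1/4 = 21, 84×2/4 = 42, 84×1/4 = 21.
AA: (13 − 21)²/21 = 64/21 = 3.0476
Aa: (48 − 42)²/42 = 36/42 = 0.8571
aa: (23 − 21)²/21 = 4/21 = 0.1905
The largest term is for AA: 3.048.

AA, 3.048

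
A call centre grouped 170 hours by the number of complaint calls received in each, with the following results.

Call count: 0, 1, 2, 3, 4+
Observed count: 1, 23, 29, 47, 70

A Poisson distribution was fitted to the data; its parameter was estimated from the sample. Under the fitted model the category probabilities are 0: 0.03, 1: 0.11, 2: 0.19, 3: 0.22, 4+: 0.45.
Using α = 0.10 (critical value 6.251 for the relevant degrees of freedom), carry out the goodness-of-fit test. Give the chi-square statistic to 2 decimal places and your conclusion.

7.64; reject

Expected counts E_i = n·p_i: 170×0.03 = 5.1, 170×0.11 = 18.7, 170×0.19 = 32.3, 170×0.22 = 37.4, 170×0.45 = 76.5.
cat         O        E   (O−E)²/E
0           1      5.1      3.296
1          23     18.7      0.989
2          29     32.3      0.337
3          47     37.4      2.464
4+         70     76.5      0.552
Sum = 7.64
df = 3. Since 7.64 > 6.251, we reject H₀.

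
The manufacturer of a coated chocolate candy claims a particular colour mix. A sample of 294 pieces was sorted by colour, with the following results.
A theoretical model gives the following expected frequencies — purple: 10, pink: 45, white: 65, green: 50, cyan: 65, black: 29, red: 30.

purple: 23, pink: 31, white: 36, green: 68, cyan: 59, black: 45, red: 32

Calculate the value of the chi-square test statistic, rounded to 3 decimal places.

purple: (23 − 10)²/10 = 169/10 = 16.9000
pink: (31 − 45)²/45 = 196/45 = 4.3556
white: (36 − 65)²/65 = 841/65 = 12.9385
green: (68 − 50)²/50 = 324/50 = 6.4800
cyan: (59 − 65)²/65 = 36/65 = 0.5538
black: (45 − 29)²/29 = 256/29 = 8.8276
red: (32 − 30)²/30 = 4/30 = 0.1333
Sum = 50.189

50.189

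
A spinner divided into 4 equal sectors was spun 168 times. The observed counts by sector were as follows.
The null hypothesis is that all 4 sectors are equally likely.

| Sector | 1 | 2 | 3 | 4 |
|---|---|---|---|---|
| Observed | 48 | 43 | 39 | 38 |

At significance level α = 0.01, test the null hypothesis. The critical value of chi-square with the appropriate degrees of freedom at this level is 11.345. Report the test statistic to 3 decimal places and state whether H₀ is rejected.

Expected count for each of the 4 categories: 168/4 = 42.
χ² = (48−42)²/42 + (43−42)²/42 + (39−42)²/42 + (38−42)²/42
   = 0.8571 + 0.0238 + 0.2143 + 0.3810
Sum = 1.476
df = 3. Since 1.476 < 11.345, we do not reject H₀.

1.476; do not reject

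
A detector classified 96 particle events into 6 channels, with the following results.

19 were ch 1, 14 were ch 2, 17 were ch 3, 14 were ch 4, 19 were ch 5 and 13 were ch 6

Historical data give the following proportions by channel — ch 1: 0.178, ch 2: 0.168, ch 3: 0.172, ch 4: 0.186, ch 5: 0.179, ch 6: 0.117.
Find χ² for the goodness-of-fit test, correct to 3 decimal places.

Expected counts E_i = n·p_i: 96×0.178 = 17.088, 96×0.168 = 16.128, 96×0.172 = 16.512, 96×0.186 = 17.856, 96×0.179 = 17.184, 96×0.117 = 11.232.
ch 1: (19 − 17.088)²/17.088 = 3.655744/17.088 = 0.2139
ch 2: (14 − 16.128)²/16.128 = 4.528384/16.128 = 0.2808
ch 3: (17 − 16.512)²/16.512 = 0.238144/16.512 = 0.0144
ch 4: (14 − 17.856)²/17.856 = 14.868736/17.856 = 0.8327
ch 5: (19 − 17.184)²/17.184 = 3.297856/17.184 = 0.1919
ch 6: (13 − 11.232)²/11.232 = 3.125824/11.232 = 0.2783
Sum = 1.812

1.812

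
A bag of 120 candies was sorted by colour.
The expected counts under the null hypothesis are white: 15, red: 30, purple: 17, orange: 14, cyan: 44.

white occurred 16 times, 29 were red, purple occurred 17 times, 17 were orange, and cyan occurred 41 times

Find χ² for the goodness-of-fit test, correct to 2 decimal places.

χ² = (16−15)²/15 + (29−30)²/30 + (17−17)²/17 + (17−14)²/14 + (41−44)²/44
   = 0.067 + 0.033 + 0.000 + 0.643 + 0.205
Sum = 0.95

0.95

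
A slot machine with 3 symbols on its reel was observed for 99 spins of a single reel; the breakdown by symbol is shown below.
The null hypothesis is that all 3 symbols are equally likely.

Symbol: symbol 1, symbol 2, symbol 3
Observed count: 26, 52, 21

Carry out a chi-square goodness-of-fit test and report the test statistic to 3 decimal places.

Under H₀ each category has probability 1/3, so each expected count is 99/3 = 33.
cat           O        E   (O−E)²/E
symbol 1     26       33     1.4848
symbol 2     52       33    10.9394
symbol 3     21       33     4.3636
Sum = 16.788

16.788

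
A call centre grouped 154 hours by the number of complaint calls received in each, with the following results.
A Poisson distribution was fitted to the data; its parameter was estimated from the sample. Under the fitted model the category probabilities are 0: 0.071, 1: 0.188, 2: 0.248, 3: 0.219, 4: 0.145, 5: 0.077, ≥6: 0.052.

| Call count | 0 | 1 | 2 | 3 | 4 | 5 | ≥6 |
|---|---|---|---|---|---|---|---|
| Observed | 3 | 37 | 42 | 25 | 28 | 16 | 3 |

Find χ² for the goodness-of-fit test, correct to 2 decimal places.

Expected counts E_i = n·p_i: 154×0.071 = 10.934, 154×0.188 = 28.952, 154×0.248 = 38.192, 154×0.219 = 33.726, 154×0.145 = 22.33, 154×0.077 = 11.858, 154×0.052 = 8.008.
cat         O        E   (O−E)²/E
0           3   10.934      5.757
1          37   28.952      2.237
2          42   38.192      0.380
3          25   33.726      2.258
4          28    22.33      1.440
5          16   11.858      1.447
≥6          3    8.008      3.132
Sum = 16.65

16.65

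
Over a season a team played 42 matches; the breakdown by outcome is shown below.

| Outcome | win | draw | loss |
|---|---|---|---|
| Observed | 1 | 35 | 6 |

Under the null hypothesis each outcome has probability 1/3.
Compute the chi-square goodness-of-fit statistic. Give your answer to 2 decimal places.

Expected count for each of the 3 categories: 42/3 = 14.
cat         O        E   (O−E)²/E
win         1       14     12.071
draw       35       14     31.500
loss        6       14      4.571
Sum = 48.14

48.14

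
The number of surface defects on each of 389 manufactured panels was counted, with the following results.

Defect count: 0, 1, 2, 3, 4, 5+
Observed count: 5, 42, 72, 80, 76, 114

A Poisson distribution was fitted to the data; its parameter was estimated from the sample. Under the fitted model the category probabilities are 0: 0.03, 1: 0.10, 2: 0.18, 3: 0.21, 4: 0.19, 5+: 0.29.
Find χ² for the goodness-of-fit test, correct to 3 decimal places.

4.222

Expected counts E_i = n·p_i: 389×0.03 = 11.67, 389×0.10 = 38.9, 389×0.18 = 70.02, 389×0.21 = 81.69, 389×0.19 = 73.91, 389×0.29 = 112.81.
χ² = (5−11.67)²/11.67 + (42−38.9)²/38.9 + (72−70.02)²/70.02 + (80−81.69)²/81.69 + (76−73.91)²/73.91 + (114−112.81)²/112.81
   = 3.8122 + 0.2470 + 0.0560 + 0.0350 + 0.0591 + 0.0126
Sum = 4.222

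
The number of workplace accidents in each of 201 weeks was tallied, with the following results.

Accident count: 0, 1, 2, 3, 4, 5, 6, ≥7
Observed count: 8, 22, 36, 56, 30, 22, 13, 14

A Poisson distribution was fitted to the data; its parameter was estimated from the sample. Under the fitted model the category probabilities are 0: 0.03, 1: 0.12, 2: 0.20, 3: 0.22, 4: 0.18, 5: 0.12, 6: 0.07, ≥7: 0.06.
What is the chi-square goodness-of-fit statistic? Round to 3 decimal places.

Expected counts E_i = n·p_i: 201×0.03 = 6.03, 201×0.12 = 24.12, 201×0.20 = 40.2, 201×0.22 = 44.22, 201×0.18 = 36.18, 201×0.12 = 24.12, 201×0.07 = 14.07, 201×0.06 = 12.06.
cat         O        E   (O−E)²/E
0           8     6.03     0.6436
1          22    24.12     0.1863
2          36     40.2     0.4388
3          56    44.22     3.1381
4          30    36.18     1.0556
5          22    24.12     0.1863
6          13    14.07     0.0814
≥7         14    12.06     0.3121
Sum = 6.042

6.042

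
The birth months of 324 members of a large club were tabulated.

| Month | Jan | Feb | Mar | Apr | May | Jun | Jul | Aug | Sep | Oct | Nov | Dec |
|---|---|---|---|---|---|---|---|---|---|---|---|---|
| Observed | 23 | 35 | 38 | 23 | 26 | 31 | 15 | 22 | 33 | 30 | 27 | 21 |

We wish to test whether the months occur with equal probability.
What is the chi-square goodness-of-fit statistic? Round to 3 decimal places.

17.926

Expected count for each of the 12 categories: 324/12 = 27.
Jan: (23 − 27)²/27 = 16/27 = 0.5926
Feb: (35 − 27)²/27 = 64/27 = 2.3704
Mar: (38 − 27)²/27 = 121/27 = 4.4815
Apr: (23 − 27)²/27 = 16/27 = 0.5926
May: (26 − 27)²/27 = 1/27 = 0.0370
Jun: (31 − 27)²/27 = 16/27 = 0.5926
Jul: (15 − 27)²/27 = 144/27 = 5.3333
Aug: (22 − 27)²/27 = 25/27 = 0.9259
Sep: (33 − 27)²/27 = 36/27 = 1.3333
Oct: (30 − 27)²/27 = 9/27 = 0.3333
Nov: (27 − 27)²/27 = 0/27 = 0.0000
Dec: (21 − 27)²/27 = 36/27 = 1.3333
Sum = 17.926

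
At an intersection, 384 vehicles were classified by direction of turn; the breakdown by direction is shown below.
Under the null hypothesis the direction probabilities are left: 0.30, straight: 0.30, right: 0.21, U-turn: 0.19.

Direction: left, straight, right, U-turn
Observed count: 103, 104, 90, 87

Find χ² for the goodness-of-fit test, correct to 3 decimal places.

Expected counts E_i = n·p_i: 384×0.30 = 115.2, 384×0.30 = 115.2, 384×0.21 = 80.64, 384×0.19 = 72.96.
χ² = (103−115.2)²/115.2 + (104−115.2)²/115.2 + (90−80.64)²/80.64 + (87−72.96)²/72.96
   = 1.2920 + 1.0889 + 1.0864 + 2.7018
Sum = 6.169

6.169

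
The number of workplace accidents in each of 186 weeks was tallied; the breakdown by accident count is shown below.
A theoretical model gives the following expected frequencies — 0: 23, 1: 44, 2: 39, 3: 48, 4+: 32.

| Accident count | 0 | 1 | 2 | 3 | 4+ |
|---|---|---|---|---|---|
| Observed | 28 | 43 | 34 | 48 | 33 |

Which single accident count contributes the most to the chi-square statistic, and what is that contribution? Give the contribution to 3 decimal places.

cat         O        E   (O−E)²/E
0          28       23     1.0870
1          43       44     0.0227
2          34       39     0.6410
3          48       48     0.0000
4+         33       32     0.0313
The largest term is for 0: 1.087.

0, 1.087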